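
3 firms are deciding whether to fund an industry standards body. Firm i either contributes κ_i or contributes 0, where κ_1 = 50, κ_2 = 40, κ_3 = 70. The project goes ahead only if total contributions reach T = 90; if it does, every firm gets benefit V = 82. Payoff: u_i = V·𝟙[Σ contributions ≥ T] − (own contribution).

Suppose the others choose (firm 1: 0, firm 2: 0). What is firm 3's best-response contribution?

Others' total = 0. Even contributing 70 gives 70 < 90: no benefit either way.
Best response: 0.

0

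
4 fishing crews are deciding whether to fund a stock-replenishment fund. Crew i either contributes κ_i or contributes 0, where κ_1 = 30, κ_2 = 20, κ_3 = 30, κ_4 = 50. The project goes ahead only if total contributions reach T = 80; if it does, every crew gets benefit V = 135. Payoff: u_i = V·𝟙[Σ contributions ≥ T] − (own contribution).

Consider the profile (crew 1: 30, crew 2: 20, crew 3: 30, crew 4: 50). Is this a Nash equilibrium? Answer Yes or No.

Total = 130 ≥ 80: provided.
Crew 1 (pledges 30, payoff 105): dropping to 0 → total 100, payoff 135. Profitable deviation.

No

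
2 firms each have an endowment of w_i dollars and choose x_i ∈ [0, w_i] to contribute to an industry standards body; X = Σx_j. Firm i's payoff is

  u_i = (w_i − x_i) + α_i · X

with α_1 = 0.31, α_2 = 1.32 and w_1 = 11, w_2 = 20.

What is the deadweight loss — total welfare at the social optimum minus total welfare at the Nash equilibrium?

∂u_i/∂x_i = α_i − 1, so firm i contributes w_i if α_i > 1, else 0.
α_i > 1 for i ∈ {2}; NE contributions (0, 20), X = 20.
W^NE = Σw_i − X^NE + (Σα_i)·X^NE = 31 + 0.63·20 = 43.6.
Planner: ∂(Σu_j)/∂x_i = Σα_j − 1 = 0.63 > 0, so everyone contributes w_i; X^SO = 31, W^SO = 31 + 0.63·31 = 50.53.
Deadweight loss = 6.93.

6.93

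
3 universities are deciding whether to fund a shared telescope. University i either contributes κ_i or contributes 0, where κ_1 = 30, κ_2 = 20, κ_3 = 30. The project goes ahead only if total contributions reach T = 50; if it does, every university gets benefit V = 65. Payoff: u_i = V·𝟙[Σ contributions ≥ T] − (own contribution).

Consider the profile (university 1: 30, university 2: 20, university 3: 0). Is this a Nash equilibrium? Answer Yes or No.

Total = 50 ≥ 50: provided.
University 1 (pledges 30, payoff 35): dropping to 0 → total 20, payoff 0. No gain.
University 2 (pledges 20, payoff 45): dropping to 0 → total 30, payoff 0. No gain.
University 3 (pledges 0, payoff 65): pledging 30 → total 80, payoff 35. No gain.

Yes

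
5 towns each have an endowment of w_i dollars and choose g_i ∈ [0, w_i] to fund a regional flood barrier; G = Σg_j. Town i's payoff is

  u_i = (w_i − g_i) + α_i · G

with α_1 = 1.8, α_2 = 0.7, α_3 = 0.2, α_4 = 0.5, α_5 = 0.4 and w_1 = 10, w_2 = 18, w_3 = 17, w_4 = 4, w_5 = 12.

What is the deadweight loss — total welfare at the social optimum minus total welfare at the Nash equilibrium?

∂u_i/∂g_i = α_i − 1, so town i contributes w_i if α_i > 1, else 0.
α_i > 1 for i ∈ {1}; NE contributions (10, 0, 0, 0, 0), G = 10.
W^NE = Σw_i − G^NE + (Σα_i)·G^NE = 61 + 2.6·10 = 87.
Planner: ∂(Σu_j)/∂g_i = Σα_j − 1 = 2.6 > 0, so everyone contributes w_i; G^SO = 61, W^SO = 61 + 2.6·61 = 219.6.
Deadweight loss = 132.6.

132.6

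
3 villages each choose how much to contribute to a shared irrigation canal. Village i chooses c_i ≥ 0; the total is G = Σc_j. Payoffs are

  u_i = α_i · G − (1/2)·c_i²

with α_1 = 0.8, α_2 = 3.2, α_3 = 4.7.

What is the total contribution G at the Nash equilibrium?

Village i's FOC: ∂u_i/∂c_i = α_i − c_i = 0, so c_i* = α_i.
NE contributions = (0.8, 3.2, 4.7); G = 8.7.

8.7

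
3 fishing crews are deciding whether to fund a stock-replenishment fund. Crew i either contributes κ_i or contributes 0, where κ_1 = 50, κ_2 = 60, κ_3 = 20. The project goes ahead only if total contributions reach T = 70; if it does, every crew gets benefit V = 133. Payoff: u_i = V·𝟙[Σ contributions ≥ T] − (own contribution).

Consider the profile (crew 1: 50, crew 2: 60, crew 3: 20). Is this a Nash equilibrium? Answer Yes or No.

No

Total = 130 ≥ 70: provided.
Crew 1 (pledges 50, payoff 83): dropping to 0 → total 80, payoff 133. Profitable deviation.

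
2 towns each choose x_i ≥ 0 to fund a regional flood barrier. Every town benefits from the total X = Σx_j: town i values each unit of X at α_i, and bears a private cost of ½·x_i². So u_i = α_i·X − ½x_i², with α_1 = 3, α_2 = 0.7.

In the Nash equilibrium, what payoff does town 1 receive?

6.6

Town i's FOC: ∂u_i/∂x_i = α_i − x_i = 0, so x_i* = α_i.
NE contributions = (3, 0.7); X = 3.7.
u_1 = α_1·X − ½·(x_1)² = 3·3.7 − ½·3² = 6.6.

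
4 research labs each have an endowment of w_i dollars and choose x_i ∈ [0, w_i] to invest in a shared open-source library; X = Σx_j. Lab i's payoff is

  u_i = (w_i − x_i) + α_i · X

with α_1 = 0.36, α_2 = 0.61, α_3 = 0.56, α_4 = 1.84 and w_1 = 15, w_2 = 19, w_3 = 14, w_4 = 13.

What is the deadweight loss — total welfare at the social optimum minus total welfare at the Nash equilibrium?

∂u_i/∂x_i = α_i − 1, so lab i contributes w_i if α_i > 1, else 0.
α_i > 1 for i ∈ {4}; NE contributions (0, 0, 0, 13), X = 13.
W^NE = Σw_i − X^NE + (Σα_i)·X^NE = 61 + 2.37·13 = 91.81.
Planner: ∂(Σu_j)/∂x_i = Σα_j − 1 = 2.37 > 0, so everyone contributes w_i; X^SO = 61, W^SO = 61 + 2.37·61 = 205.57.
Deadweight loss = 113.76.

113.76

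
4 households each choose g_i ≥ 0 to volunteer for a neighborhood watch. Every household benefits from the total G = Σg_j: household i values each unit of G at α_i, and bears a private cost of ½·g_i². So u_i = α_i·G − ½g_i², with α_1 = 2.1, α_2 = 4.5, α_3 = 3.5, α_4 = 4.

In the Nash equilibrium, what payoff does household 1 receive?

27.405

Household i's FOC: ∂u_i/∂g_i = α_i − g_i = 0, so g_i* = α_i.
NE contributions = (2.1, 4.5, 3.5, 4); G = 14.1.
u_1 = α_1·G − ½·(g_1)² = 2.1·14.1 − ½·2.1² = 27.405.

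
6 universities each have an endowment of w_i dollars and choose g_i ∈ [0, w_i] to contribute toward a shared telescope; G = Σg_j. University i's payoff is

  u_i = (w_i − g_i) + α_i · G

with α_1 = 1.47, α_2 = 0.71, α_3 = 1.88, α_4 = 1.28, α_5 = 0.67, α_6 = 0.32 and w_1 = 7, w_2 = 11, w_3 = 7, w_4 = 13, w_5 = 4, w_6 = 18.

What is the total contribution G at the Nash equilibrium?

27

∂u_i/∂g_i = α_i − 1, so university i contributes w_i if α_i > 1, else 0.
α_i > 1 for i ∈ {1, 3, 4}; NE contributions (7, 0, 7, 13, 0, 0), G = 27.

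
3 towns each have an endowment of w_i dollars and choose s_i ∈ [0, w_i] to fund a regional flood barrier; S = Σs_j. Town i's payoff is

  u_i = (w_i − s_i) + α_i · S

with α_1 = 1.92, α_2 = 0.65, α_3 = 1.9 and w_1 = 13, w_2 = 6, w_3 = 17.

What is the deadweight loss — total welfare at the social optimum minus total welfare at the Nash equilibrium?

20.82

∂u_i/∂s_i = α_i − 1, so town i contributes w_i if α_i > 1, else 0.
α_i > 1 for i ∈ {1, 3}; NE contributions (13, 0, 17), S = 30.
W^NE = Σw_i − S^NE + (Σα_i)·S^NE = 36 + 3.47·30 = 140.1.
Planner: ∂(Σu_j)/∂s_i = Σα_j − 1 = 3.47 > 0, so everyone contributes w_i; S^SO = 36, W^SO = 36 + 3.47·36 = 160.92.
Deadweight loss = 20.82.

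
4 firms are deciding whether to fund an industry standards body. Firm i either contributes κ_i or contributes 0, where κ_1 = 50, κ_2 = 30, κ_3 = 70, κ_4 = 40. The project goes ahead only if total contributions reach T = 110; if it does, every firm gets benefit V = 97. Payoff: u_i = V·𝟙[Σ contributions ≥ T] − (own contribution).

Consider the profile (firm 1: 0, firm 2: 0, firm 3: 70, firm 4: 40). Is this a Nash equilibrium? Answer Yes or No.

Yes

Total = 110 ≥ 110: provided.
Firm 1 (pledges 0, payoff 97): pledging 50 → total 160, payoff 47. No gain.
Firm 2 (pledges 0, payoff 97): pledging 30 → total 140, payoff 67. No gain.
Firm 3 (pledges 70, payoff 27): dropping to 0 → total 40, payoff 0. No gain.
Firm 4 (pledges 40, payoff 57): dropping to 0 → total 70, payoff 0. No gain.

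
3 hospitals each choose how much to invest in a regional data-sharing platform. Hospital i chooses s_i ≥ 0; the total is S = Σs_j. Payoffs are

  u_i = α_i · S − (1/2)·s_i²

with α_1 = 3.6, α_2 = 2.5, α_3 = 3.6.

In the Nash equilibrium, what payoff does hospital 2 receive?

Hospital i's FOC: ∂u_i/∂s_i = α_i − s_i = 0, so s_i* = α_i.
NE contributions = (3.6, 2.5, 3.6); S = 9.7.
u_2 = α_2·S − ½·(s_2)² = 2.5·9.7 − ½·2.5² = 21.125.

21.125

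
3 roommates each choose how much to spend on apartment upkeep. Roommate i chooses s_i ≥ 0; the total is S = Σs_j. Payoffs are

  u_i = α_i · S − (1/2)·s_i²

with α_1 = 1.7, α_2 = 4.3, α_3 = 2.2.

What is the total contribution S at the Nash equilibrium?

Roommate i's FOC: ∂u_i/∂s_i = α_i − s_i = 0, so s_i* = α_i.
NE contributions = (1.7, 4.3, 2.2); S = 8.2.

8.2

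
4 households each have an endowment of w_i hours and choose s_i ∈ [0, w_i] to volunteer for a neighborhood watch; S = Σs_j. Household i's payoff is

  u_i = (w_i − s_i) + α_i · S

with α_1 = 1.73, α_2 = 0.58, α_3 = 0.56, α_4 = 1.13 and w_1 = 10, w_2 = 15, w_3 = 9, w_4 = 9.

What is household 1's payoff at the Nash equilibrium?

∂u_i/∂s_i = α_i − 1, so household i contributes w_i if α_i > 1, else 0.
α_i > 1 for i ∈ {1, 4}; NE contributions (10, 0, 0, 9), S = 19.
u_1 = (10 − 10) + 1.73·19 = 32.87.

32.87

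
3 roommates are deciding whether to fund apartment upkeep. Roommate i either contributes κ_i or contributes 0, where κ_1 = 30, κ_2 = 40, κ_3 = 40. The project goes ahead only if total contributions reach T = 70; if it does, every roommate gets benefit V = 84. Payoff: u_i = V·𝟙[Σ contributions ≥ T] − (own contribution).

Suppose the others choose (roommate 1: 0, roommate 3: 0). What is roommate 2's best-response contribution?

0

Others' total = 0. Even contributing 40 gives 40 < 70: no benefit either way.
Best response: 0.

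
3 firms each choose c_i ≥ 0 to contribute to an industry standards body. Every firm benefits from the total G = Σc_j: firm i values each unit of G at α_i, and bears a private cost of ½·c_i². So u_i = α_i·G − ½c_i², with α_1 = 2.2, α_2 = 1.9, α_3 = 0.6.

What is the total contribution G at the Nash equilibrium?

Firm i's FOC: ∂u_i/∂c_i = α_i − c_i = 0, so c_i* = α_i.
NE contributions = (2.2, 1.9, 0.6); G = 4.7.

4.7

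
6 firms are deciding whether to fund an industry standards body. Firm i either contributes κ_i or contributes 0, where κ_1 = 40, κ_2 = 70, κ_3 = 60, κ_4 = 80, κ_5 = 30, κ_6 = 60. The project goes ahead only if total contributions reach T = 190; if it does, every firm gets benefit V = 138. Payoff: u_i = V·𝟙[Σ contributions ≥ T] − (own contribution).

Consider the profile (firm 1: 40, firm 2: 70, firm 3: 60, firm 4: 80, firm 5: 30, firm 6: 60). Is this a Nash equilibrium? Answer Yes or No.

Total = 340 ≥ 190: provided.
Firm 1 (pledges 40, payoff 98): dropping to 0 → total 300, payoff 138. Profitable deviation.

No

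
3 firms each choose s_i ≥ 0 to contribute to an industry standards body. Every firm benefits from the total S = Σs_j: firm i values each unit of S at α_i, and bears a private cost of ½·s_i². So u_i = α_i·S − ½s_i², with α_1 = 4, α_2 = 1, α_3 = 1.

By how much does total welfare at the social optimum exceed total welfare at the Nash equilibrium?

27

Firm i's FOC: ∂u_i/∂s_i = α_i − s_i = 0, so s_i* = α_i.
NE contributions = (4, 1, 1); S = 6.
W^NE = (Σα)·S − ½Σα_i² = 6² − ½·18 = 27.
Planner sets s_i = Σα_j = 6 for every i, so S^SO = 3·6 = 18.
W^SO = (Σα)·S^SO − ½·3·(Σα)² = (3/2)·6² = 54.
Deadweight loss = W^SO − W^NE = 27.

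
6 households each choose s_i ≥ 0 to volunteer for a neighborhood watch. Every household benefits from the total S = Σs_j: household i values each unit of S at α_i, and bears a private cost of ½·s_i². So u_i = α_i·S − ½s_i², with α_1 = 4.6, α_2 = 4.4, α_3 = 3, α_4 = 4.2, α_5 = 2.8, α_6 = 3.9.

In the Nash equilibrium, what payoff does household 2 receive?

91.08

Household i's FOC: ∂u_i/∂s_i = α_i − s_i = 0, so s_i* = α_i.
NE contributions = (4.6, 4.4, 3, 4.2, 2.8, 3.9); S = 22.9.
u_2 = α_2·S − ½·(s_2)² = 4.4·22.9 − ½·4.4² = 91.08.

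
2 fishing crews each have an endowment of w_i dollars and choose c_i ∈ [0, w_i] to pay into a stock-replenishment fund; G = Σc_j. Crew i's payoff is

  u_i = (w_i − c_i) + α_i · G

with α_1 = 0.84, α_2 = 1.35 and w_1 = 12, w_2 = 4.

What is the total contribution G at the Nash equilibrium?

∂u_i/∂c_i = α_i − 1, so crew i contributes w_i if α_i > 1, else 0.
α_i > 1 for i ∈ {2}; NE contributions (0, 4), G = 4.

4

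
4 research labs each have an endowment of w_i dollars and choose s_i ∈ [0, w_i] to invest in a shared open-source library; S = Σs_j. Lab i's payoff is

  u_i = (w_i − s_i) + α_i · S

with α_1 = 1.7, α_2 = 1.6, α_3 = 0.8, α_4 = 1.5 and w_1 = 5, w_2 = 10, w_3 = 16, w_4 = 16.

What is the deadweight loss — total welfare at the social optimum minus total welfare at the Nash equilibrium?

73.6

∂u_i/∂s_i = α_i − 1, so lab i contributes w_i if α_i > 1, else 0.
α_i > 1 for i ∈ {1, 2, 4}; NE contributions (5, 10, 0, 16), S = 31.
W^NE = Σw_i − S^NE + (Σα_i)·S^NE = 47 + 4.6·31 = 189.6.
Planner: ∂(Σu_j)/∂s_i = Σα_j − 1 = 4.6 > 0, so everyone contributes w_i; S^SO = 47, W^SO = 47 + 4.6·47 = 263.2.
Deadweight loss = 73.6.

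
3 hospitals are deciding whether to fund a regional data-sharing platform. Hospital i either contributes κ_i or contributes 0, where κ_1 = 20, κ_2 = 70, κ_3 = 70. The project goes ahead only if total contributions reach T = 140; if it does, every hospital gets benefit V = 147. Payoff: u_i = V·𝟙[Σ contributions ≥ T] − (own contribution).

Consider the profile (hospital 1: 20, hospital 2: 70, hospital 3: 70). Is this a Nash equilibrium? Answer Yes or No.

Total = 160 ≥ 140: provided.
Hospital 1 (pledges 20, payoff 127): dropping to 0 → total 140, payoff 147. Profitable deviation.

No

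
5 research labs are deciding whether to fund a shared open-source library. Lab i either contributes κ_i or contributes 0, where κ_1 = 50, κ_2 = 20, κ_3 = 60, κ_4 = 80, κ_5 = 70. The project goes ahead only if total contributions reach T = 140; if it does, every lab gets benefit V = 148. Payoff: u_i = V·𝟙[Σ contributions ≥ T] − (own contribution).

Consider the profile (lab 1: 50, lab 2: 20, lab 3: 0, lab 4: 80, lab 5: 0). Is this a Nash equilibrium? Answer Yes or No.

Total = 150 ≥ 140: provided.
Lab 1 (pledges 50, payoff 98): dropping to 0 → total 100, payoff 0. No gain.
Lab 2 (pledges 20, payoff 128): dropping to 0 → total 130, payoff 0. No gain.
Lab 3 (pledges 0, payoff 148): pledging 60 → total 210, payoff 88. No gain.
Lab 4 (pledges 80, payoff 68): dropping to 0 → total 70, payoff 0. No gain.
Lab 5 (pledges 0, payoff 148): pledging 70 → total 220, payoff 78. No gain.

Yes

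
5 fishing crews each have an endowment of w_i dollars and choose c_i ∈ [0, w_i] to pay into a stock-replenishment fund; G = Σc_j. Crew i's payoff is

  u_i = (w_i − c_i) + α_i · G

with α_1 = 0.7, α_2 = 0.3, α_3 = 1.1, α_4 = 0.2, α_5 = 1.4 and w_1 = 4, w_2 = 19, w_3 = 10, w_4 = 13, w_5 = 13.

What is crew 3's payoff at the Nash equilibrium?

25.3

∂u_i/∂c_i = α_i − 1, so crew i contributes w_i if α_i > 1, else 0.
α_i > 1 for i ∈ {3, 5}; NE contributions (0, 0, 10, 0, 13), G = 23.
u_3 = (10 − 10) + 1.1·23 = 25.3.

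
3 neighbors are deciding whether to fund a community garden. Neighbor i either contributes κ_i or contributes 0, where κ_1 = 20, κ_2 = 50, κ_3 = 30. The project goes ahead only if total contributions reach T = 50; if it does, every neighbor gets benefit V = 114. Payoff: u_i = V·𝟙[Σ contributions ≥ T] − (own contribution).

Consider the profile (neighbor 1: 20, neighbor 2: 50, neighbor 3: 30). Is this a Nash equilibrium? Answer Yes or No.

Total = 100 ≥ 50: provided.
Neighbor 1 (pledges 20, payoff 94): dropping to 0 → total 80, payoff 114. Profitable deviation.

No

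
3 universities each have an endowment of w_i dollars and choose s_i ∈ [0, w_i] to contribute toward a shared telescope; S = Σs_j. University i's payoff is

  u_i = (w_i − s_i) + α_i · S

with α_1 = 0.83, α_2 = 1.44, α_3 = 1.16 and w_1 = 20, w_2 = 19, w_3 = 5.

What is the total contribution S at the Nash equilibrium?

∂u_i/∂s_i = α_i − 1, so university i contributes w_i if α_i > 1, else 0.
α_i > 1 for i ∈ {2, 3}; NE contributions (0, 19, 5), S = 24.

24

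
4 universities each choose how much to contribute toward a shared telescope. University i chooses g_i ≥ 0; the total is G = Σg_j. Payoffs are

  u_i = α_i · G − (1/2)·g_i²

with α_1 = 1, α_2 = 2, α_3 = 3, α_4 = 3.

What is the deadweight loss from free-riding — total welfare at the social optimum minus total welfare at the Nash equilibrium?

92.5

University i's FOC: ∂u_i/∂g_i = α_i − g_i = 0, so g_i* = α_i.
NE contributions = (1, 2, 3, 3); G = 9.
W^NE = (Σα)·G − ½Σα_i² = 9² − ½·23 = 69.5.
Planner sets g_i = Σα_j = 9 for every i, so G^SO = 4·9 = 36.
W^SO = (Σα)·G^SO − ½·4·(Σα)² = (4/2)·9² = 162.
Deadweight loss = W^SO − W^NE = 92.5.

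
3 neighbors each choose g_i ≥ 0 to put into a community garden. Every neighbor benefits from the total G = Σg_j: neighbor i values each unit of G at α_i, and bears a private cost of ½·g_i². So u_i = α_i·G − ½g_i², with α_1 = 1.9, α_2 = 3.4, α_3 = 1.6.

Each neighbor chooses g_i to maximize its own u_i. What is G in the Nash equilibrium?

Neighbor i's FOC: ∂u_i/∂g_i = α_i − g_i = 0, so g_i* = α_i.
NE contributions = (1.9, 3.4, 1.6); G = 6.9.

6.9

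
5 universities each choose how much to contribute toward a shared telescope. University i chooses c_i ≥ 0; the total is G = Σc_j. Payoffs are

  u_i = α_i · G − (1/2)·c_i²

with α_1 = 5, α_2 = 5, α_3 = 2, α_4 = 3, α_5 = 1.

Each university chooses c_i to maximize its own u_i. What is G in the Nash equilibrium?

16

University i's FOC: ∂u_i/∂c_i = α_i − c_i = 0, so c_i* = α_i.
NE contributions = (5, 5, 2, 3, 1); G = 16.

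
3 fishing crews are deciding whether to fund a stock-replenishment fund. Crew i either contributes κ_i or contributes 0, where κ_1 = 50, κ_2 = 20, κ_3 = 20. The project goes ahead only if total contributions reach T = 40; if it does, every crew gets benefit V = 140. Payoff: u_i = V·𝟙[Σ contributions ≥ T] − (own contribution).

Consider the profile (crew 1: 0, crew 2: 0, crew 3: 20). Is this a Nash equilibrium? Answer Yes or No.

Total = 20 < 40: not provided.
Crew 1 (pledges 0, payoff 0): pledging 50 → total 70, payoff 90. Profitable deviation.

No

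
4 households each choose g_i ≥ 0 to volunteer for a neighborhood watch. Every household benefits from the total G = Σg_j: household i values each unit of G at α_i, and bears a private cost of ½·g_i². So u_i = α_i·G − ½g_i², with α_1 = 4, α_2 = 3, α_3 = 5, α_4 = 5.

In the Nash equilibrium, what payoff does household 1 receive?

Household i's FOC: ∂u_i/∂g_i = α_i − g_i = 0, so g_i* = α_i.
NE contributions = (4, 3, 5, 5); G = 17.
u_1 = α_1·G − ½·(g_1)² = 4·17 − ½·4² = 60.

60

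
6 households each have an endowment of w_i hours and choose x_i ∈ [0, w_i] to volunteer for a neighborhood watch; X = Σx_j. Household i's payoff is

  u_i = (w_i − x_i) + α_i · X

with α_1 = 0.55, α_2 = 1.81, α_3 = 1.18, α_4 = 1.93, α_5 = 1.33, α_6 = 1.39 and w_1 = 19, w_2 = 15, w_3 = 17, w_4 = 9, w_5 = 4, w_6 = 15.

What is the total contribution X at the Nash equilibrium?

60

∂u_i/∂x_i = α_i − 1, so household i contributes w_i if α_i > 1, else 0.
α_i > 1 for i ∈ {2, 3, 4, 5, 6}; NE contributions (0, 15, 17, 9, 4, 15), X = 60.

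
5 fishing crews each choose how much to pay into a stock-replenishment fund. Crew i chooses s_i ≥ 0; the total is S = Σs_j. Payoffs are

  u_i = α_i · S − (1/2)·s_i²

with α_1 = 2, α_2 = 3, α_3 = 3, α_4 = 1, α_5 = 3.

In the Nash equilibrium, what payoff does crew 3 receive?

31.5

Crew i's FOC: ∂u_i/∂s_i = α_i − s_i = 0, so s_i* = α_i.
NE contributions = (2, 3, 3, 1, 3); S = 12.
u_3 = α_3·S − ½·(s_3)² = 3·12 − ½·3² = 31.5.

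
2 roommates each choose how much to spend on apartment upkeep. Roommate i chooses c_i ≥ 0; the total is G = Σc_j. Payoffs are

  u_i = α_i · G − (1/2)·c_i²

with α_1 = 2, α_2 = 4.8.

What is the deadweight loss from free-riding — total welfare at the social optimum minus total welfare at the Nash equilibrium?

Roommate i's FOC: ∂u_i/∂c_i = α_i − c_i = 0, so c_i* = α_i.
NE contributions = (2, 4.8); G = 6.8.
W^NE = (Σα)·G − ½Σα_i² = 6.8² − ½·27.04 = 32.72.
Planner sets c_i = Σα_j = 6.8 for every i, so G^SO = 2·6.8 = 13.6.
W^SO = (Σα)·G^SO − ½·2·(Σα)² = (2/2)·6.8² = 46.24.
Deadweight loss = W^SO − W^NE = 13.52.

13.52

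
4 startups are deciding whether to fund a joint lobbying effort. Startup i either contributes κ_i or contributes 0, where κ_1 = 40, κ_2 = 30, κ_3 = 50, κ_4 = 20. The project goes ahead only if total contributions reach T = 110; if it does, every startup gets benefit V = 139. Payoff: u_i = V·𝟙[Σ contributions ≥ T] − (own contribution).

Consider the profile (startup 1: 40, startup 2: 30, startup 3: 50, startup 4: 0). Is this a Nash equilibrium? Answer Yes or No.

Yes

Total = 120 ≥ 110: provided.
Startup 1 (pledges 40, payoff 99): dropping to 0 → total 80, payoff 0. No gain.
Startup 2 (pledges 30, payoff 109): dropping to 0 → total 90, payoff 0. No gain.
Startup 3 (pledges 50, payoff 89): dropping to 0 → total 70, payoff 0. No gain.
Startup 4 (pledges 0, payoff 139): pledging 20 → total 140, payoff 119. No gain.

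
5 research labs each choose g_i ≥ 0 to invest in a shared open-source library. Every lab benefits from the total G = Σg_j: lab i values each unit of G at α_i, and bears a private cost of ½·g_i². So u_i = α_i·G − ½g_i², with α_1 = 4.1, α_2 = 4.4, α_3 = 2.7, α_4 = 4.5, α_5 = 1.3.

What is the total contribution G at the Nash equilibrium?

Lab i's FOC: ∂u_i/∂g_i = α_i − g_i = 0, so g_i* = α_i.
NE contributions = (4.1, 4.4, 2.7, 4.5, 1.3); G = 17.

17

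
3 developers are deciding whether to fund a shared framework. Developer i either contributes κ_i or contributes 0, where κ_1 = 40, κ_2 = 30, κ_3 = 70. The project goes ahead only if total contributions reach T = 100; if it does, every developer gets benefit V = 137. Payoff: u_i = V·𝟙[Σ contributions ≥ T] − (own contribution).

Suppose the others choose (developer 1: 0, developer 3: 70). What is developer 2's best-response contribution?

Others' total = 70. Contributing 30 brings total to 100 ≥ 100: gain V − κ_2 = 107.
Best response: 30.

30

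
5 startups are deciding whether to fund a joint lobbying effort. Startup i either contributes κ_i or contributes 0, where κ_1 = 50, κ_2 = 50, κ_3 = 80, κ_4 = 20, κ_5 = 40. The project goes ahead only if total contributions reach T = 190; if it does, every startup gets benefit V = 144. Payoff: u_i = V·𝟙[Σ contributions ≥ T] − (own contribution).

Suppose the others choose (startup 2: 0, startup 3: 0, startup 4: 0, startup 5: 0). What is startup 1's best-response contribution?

0

Others' total = 0. Even contributing 50 gives 50 < 190: no benefit either way.
Best response: 0.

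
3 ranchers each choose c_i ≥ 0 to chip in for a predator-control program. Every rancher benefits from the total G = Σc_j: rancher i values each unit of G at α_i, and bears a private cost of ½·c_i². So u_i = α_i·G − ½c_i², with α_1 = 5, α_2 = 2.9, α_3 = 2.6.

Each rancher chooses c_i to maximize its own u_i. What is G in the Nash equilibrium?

10.5

Rancher i's FOC: ∂u_i/∂c_i = α_i − c_i = 0, so c_i* = α_i.
NE contributions = (5, 2.9, 2.6); G = 10.5.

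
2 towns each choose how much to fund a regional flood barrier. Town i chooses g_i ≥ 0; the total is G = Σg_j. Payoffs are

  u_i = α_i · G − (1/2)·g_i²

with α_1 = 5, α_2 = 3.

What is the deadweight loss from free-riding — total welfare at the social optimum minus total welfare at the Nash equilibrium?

Town i's FOC: ∂u_i/∂g_i = α_i − g_i = 0, so g_i* = α_i.
NE contributions = (5, 3); G = 8.
W^NE = (Σα)·G − ½Σα_i² = 8² − ½·34 = 47.
Planner sets g_i = Σα_j = 8 for every i, so G^SO = 2·8 = 16.
W^SO = (Σα)·G^SO − ½·2·(Σα)² = (2/2)·8² = 64.
Deadweight loss = W^SO − W^NE = 17.

17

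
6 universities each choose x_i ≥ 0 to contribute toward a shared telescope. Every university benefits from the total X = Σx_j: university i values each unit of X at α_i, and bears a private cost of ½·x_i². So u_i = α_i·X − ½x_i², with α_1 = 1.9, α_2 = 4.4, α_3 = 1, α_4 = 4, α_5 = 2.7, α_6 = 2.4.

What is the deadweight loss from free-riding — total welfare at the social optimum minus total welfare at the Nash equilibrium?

564.43

University i's FOC: ∂u_i/∂x_i = α_i − x_i = 0, so x_i* = α_i.
NE contributions = (1.9, 4.4, 1, 4, 2.7, 2.4); X = 16.4.
W^NE = (Σα)·X − ½Σα_i² = 16.4² − ½·53.02 = 242.45.
Planner sets x_i = Σα_j = 16.4 for every i, so X^SO = 6·16.4 = 98.4.
W^SO = (Σα)·X^SO − ½·6·(Σα)² = (6/2)·16.4² = 806.88.
Deadweight loss = W^SO − W^NE = 564.43.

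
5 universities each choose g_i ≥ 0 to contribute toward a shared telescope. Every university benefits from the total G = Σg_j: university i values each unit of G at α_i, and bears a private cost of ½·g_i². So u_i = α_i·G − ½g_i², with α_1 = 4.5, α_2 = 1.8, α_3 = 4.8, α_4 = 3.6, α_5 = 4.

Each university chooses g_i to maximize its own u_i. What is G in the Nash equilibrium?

18.7

University i's FOC: ∂u_i/∂g_i = α_i − g_i = 0, so g_i* = α_i.
NE contributions = (4.5, 1.8, 4.8, 3.6, 4); G = 18.7.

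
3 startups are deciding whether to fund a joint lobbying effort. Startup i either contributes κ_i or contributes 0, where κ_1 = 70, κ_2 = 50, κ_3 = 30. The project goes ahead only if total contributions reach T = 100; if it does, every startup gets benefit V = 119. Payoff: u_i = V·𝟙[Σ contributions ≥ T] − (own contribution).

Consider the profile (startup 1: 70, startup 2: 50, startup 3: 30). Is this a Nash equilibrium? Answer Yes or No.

Total = 150 ≥ 100: provided.
Startup 1 (pledges 70, payoff 49): dropping to 0 → total 80, payoff 0. No gain.
Startup 2 (pledges 50, payoff 69): dropping to 0 → total 100, payoff 119. Profitable deviation.

No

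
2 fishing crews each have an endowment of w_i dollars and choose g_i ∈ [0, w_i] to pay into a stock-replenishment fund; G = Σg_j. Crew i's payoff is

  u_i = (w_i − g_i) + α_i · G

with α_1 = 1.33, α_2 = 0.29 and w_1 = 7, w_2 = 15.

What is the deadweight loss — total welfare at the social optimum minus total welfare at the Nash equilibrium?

∂u_i/∂g_i = α_i − 1, so crew i contributes w_i if α_i > 1, else 0.
α_i > 1 for i ∈ {1}; NE contributions (7, 0), G = 7.
W^NE = Σw_i − G^NE + (Σα_i)·G^NE = 22 + 0.62·7 = 26.34.
Planner: ∂(Σu_j)/∂g_i = Σα_j − 1 = 0.62 > 0, so everyone contributes w_i; G^SO = 22, W^SO = 22 + 0.62·22 = 35.64.
Deadweight loss = 9.3.

9.3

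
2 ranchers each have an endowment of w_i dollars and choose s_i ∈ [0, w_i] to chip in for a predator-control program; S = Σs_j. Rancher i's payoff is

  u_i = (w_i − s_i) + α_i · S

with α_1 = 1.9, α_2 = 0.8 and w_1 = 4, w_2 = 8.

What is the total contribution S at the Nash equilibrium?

4

∂u_i/∂s_i = α_i − 1, so rancher i contributes w_i if α_i > 1, else 0.
α_i > 1 for i ∈ {1}; NE contributions (4, 0), S = 4.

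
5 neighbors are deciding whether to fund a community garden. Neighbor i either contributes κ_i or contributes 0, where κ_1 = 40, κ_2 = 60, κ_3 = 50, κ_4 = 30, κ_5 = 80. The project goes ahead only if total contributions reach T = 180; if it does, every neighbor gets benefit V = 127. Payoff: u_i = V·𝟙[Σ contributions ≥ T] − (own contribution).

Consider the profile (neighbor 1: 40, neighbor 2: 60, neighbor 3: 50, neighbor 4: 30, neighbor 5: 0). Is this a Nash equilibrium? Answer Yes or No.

Total = 180 ≥ 180: provided.
Neighbor 1 (pledges 40, payoff 87): dropping to 0 → total 140, payoff 0. No gain.
Neighbor 2 (pledges 60, payoff 67): dropping to 0 → total 120, payoff 0. No gain.
Neighbor 3 (pledges 50, payoff 77): dropping to 0 → total 130, payoff 0. No gain.
Neighbor 4 (pledges 30, payoff 97): dropping to 0 → total 150, payoff 0. No gain.
Neighbor 5 (pledges 0, payoff 127): pledging 80 → total 260, payoff 47. No gain.

Yes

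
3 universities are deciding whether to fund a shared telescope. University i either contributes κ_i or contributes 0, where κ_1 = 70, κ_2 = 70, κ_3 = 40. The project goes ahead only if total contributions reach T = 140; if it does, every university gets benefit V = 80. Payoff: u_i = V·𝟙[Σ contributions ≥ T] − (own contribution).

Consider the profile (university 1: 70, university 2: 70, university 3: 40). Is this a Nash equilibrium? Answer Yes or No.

Total = 180 ≥ 140: provided.
University 1 (pledges 70, payoff 10): dropping to 0 → total 110, payoff 0. No gain.
University 2 (pledges 70, payoff 10): dropping to 0 → total 110, payoff 0. No gain.
University 3 (pledges 40, payoff 40): dropping to 0 → total 140, payoff 80. Profitable deviation.

No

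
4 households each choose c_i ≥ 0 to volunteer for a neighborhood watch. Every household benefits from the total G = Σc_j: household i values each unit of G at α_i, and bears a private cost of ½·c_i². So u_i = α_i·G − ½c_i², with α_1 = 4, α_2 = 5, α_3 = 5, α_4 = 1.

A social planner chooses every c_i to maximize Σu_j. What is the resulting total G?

Planner FOC: ∂(Σu_j)/∂c_i = (Σα_j) − c_i = 0, so c_i^SO = Σα_j = 15 for every i; G^SO = 60.

60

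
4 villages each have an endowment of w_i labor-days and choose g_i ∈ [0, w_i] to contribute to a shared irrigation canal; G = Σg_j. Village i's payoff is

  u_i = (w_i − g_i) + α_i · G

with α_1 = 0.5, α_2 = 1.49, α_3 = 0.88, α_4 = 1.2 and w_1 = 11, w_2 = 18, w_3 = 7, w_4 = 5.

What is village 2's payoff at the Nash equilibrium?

34.27

∂u_i/∂g_i = α_i − 1, so village i contributes w_i if α_i > 1, else 0.
α_i > 1 for i ∈ {2, 4}; NE contributions (0, 18, 0, 5), G = 23.
u_2 = (18 − 18) + 1.49·23 = 34.27.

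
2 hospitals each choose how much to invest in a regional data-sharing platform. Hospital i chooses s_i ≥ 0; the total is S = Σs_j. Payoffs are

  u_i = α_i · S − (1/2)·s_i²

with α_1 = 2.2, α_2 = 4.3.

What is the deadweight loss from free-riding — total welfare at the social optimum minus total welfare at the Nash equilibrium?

11.665

Hospital i's FOC: ∂u_i/∂s_i = α_i − s_i = 0, so s_i* = α_i.
NE contributions = (2.2, 4.3); S = 6.5.
W^NE = (Σα)·S − ½Σα_i² = 6.5² − ½·23.33 = 30.585.
Planner sets s_i = Σα_j = 6.5 for every i, so S^SO = 2·6.5 = 13.
W^SO = (Σα)·S^SO − ½·2·(Σα)² = (2/2)·6.5² = 42.25.
Deadweight loss = W^SO − W^NE = 11.665.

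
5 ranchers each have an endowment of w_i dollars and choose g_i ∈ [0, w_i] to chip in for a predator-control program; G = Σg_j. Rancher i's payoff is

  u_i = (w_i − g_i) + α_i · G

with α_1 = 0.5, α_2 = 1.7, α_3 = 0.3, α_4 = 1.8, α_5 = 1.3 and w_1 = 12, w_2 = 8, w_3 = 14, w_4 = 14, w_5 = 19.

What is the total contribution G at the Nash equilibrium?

41

∂u_i/∂g_i = α_i − 1, so rancher i contributes w_i if α_i > 1, else 0.
α_i > 1 for i ∈ {2, 4, 5}; NE contributions (0, 8, 0, 14, 19), G = 41.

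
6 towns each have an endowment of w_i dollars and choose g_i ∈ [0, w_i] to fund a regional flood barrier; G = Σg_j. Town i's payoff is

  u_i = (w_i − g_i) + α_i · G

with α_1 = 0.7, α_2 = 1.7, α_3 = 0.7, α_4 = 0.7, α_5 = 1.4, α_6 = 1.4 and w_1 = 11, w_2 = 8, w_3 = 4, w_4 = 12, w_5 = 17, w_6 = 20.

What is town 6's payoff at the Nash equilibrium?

∂u_i/∂g_i = α_i − 1, so town i contributes w_i if α_i > 1, else 0.
α_i > 1 for i ∈ {2, 5, 6}; NE contributions (0, 8, 0, 0, 17, 20), G = 45.
u_6 = (20 − 20) + 1.4·45 = 63.

63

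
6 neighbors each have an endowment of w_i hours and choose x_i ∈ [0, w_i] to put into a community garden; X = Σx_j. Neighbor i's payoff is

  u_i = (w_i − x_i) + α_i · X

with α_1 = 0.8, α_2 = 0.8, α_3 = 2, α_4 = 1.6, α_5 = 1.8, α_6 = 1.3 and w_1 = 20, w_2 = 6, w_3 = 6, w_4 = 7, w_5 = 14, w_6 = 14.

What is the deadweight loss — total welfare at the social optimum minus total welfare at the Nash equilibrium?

189.8

∂u_i/∂x_i = α_i − 1, so neighbor i contributes w_i if α_i > 1, else 0.
α_i > 1 for i ∈ {3, 4, 5, 6}; NE contributions (0, 0, 6, 7, 14, 14), X = 41.
W^NE = Σw_i − X^NE + (Σα_i)·X^NE = 67 + 7.3·41 = 366.3.
Planner: ∂(Σu_j)/∂x_i = Σα_j − 1 = 7.3 > 0, so everyone contributes w_i; X^SO = 67, W^SO = 67 + 7.3·67 = 556.1.
Deadweight loss = 189.8.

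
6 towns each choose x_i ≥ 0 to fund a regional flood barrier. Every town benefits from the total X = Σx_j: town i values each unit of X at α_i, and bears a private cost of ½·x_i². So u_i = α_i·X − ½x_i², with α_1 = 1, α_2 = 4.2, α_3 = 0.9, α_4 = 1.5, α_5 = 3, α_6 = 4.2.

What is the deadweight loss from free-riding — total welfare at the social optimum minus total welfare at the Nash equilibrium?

Town i's FOC: ∂u_i/∂x_i = α_i − x_i = 0, so x_i* = α_i.
NE contributions = (1, 4.2, 0.9, 1.5, 3, 4.2); X = 14.8.
W^NE = (Σα)·X − ½Σα_i² = 14.8² − ½·48.34 = 194.87.
Planner sets x_i = Σα_j = 14.8 for every i, so X^SO = 6·14.8 = 88.8.
W^SO = (Σα)·X^SO − ½·6·(Σα)² = (6/2)·14.8² = 657.12.
Deadweight loss = W^SO − W^NE = 462.25.

462.25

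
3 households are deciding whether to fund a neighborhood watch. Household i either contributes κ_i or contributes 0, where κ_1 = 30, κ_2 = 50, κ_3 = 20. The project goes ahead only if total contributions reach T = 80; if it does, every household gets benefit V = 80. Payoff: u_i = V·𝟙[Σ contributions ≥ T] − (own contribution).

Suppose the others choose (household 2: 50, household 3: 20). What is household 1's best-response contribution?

Others' total = 70. Contributing 30 brings total to 100 ≥ 80: gain V − κ_1 = 50.
Best response: 30.

30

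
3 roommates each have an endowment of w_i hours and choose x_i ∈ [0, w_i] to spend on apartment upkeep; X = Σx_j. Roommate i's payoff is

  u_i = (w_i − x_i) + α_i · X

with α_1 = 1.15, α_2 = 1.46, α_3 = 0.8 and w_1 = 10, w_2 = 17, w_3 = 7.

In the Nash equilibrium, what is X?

∂u_i/∂x_i = α_i − 1, so roommate i contributes w_i if α_i > 1, else 0.
α_i > 1 for i ∈ {1, 2}; NE contributions (10, 17, 0), X = 27.

27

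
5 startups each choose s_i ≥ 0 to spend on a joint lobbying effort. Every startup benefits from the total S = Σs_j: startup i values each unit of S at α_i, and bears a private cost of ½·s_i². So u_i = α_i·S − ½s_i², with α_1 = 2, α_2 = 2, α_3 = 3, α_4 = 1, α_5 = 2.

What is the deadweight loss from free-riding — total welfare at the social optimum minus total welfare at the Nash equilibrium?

Startup i's FOC: ∂u_i/∂s_i = α_i − s_i = 0, so s_i* = α_i.
NE contributions = (2, 2, 3, 1, 2); S = 10.
W^NE = (Σα)·S − ½Σα_i² = 10² − ½·22 = 89.
Planner sets s_i = Σα_j = 10 for every i, so S^SO = 5·10 = 50.
W^SO = (Σα)·S^SO − ½·5·(Σα)² = (5/2)·10² = 250.
Deadweight loss = W^SO − W^NE = 161.

161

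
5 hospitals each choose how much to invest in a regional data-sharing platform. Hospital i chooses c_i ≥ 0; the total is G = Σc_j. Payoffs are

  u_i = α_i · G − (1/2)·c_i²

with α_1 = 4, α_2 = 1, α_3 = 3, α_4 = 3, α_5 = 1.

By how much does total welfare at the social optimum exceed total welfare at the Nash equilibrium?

Hospital i's FOC: ∂u_i/∂c_i = α_i − c_i = 0, so c_i* = α_i.
NE contributions = (4, 1, 3, 3, 1); G = 12.
W^NE = (Σα)·G − ½Σα_i² = 12² − ½·36 = 126.
Planner sets c_i = Σα_j = 12 for every i, so G^SO = 5·12 = 60.
W^SO = (Σα)·G^SO − ½·5·(Σα)² = (5/2)·12² = 360.
Deadweight loss = W^SO − W^NE = 234.

234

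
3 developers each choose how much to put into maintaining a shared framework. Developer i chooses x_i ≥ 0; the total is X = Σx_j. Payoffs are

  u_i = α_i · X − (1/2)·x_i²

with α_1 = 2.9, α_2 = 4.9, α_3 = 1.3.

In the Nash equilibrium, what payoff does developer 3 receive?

Developer i's FOC: ∂u_i/∂x_i = α_i − x_i = 0, so x_i* = α_i.
NE contributions = (2.9, 4.9, 1.3); X = 9.1.
u_3 = α_3·X − ½·(x_3)² = 1.3·9.1 − ½·1.3² = 10.985.

10.985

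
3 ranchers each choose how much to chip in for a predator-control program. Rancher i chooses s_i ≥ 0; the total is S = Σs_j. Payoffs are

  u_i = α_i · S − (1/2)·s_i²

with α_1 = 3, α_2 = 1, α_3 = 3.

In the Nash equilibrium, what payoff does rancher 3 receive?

16.5

Rancher i's FOC: ∂u_i/∂s_i = α_i − s_i = 0, so s_i* = α_i.
NE contributions = (3, 1, 3); S = 7.
u_3 = α_3·S − ½·(s_3)² = 3·7 − ½·3² = 16.5.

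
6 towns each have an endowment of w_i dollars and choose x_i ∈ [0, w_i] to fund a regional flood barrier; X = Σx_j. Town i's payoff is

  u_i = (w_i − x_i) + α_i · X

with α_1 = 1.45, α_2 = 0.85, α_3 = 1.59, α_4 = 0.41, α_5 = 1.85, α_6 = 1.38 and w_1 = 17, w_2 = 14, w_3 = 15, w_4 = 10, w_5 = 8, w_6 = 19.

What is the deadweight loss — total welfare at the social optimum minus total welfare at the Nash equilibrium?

156.72

∂u_i/∂x_i = α_i − 1, so town i contributes w_i if α_i > 1, else 0.
α_i > 1 for i ∈ {1, 3, 5, 6}; NE contributions (17, 0, 15, 0, 8, 19), X = 59.
W^NE = Σw_i − X^NE + (Σα_i)·X^NE = 83 + 6.53·59 = 468.27.
Planner: ∂(Σu_j)/∂x_i = Σα_j − 1 = 6.53 > 0, so everyone contributes w_i; X^SO = 83, W^SO = 83 + 6.53·83 = 624.99.
Deadweight loss = 156.72.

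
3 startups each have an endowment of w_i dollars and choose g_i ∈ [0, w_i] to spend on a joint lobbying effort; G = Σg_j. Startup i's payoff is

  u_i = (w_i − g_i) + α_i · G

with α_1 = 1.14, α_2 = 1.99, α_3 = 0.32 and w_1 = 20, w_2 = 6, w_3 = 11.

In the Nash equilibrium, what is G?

∂u_i/∂g_i = α_i − 1, so startup i contributes w_i if α_i > 1, else 0.
α_i > 1 for i ∈ {1, 2}; NE contributions (20, 6, 0), G = 26.

26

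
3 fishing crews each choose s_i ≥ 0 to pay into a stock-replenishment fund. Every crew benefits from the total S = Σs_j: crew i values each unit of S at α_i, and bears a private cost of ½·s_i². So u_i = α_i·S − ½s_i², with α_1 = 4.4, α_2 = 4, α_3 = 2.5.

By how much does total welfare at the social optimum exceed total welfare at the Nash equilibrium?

Crew i's FOC: ∂u_i/∂s_i = α_i − s_i = 0, so s_i* = α_i.
NE contributions = (4.4, 4, 2.5); S = 10.9.
W^NE = (Σα)·S − ½Σα_i² = 10.9² − ½·41.61 = 98.005.
Planner sets s_i = Σα_j = 10.9 for every i, so S^SO = 3·10.9 = 32.7.
W^SO = (Σα)·S^SO − ½·3·(Σα)² = (3/2)·10.9² = 178.215.
Deadweight loss = W^SO − W^NE = 80.21.

80.21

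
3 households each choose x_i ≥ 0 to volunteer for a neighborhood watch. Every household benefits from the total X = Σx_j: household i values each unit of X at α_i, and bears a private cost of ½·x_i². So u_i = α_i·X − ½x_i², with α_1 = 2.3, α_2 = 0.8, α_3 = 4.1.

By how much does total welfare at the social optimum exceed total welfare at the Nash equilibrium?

37.29

Household i's FOC: ∂u_i/∂x_i = α_i − x_i = 0, so x_i* = α_i.
NE contributions = (2.3, 0.8, 4.1); X = 7.2.
W^NE = (Σα)·X − ½Σα_i² = 7.2² − ½·22.74 = 40.47.
Planner sets x_i = Σα_j = 7.2 for every i, so X^SO = 3·7.2 = 21.6.
W^SO = (Σα)·X^SO − ½·3·(Σα)² = (3/2)·7.2² = 77.76.
Deadweight loss = W^SO − W^NE = 37.29.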